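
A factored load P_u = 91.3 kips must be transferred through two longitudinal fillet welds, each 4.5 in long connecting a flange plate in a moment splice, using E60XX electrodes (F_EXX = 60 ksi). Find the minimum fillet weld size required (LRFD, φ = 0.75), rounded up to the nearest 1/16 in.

Total weld length L = 9 in.
Required throat t_e = P_u / (φ × 0.6 F_EXX × L) = 91.3 / (0.75 × 0.6 × 60 × 9) = 0.3757 in.
Required leg w = t_e / 0.707 = 0.5314 in → use 9/16 in.

w = 9/16 in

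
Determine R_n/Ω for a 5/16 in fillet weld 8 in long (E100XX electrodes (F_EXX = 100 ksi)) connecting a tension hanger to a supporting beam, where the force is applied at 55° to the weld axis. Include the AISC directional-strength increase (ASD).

t_e = 0.707 × 0.3125 = 0.2209 in; A_we = 0.2209 × 8 = 1.767 in².
Directional factor: 1.0 + 0.5 sin^1.5(55°) = 1.371.
F_nw = 0.6 × 100 × 1.371 = 82.24 ksi.
R_n/Ω = (82.24 × 1.767) / 2.0 = 72.68 kips.

R_n/Ω ≈ 72.7 kips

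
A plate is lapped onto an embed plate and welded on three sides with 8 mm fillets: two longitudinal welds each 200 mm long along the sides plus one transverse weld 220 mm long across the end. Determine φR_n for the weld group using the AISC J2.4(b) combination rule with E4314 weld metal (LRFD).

φR_n ≈ 733 kN

E43XX → F_EXX = 430 MPa.
t_e = 0.707 × 8 = 5.656 mm.
R_nwl = 0.6 × 430 × 5.656 × 400 × 10⁻³ = 583.7 kN (longitudinal, 2 welds).
R_nwt = 0.6 × 430 × 5.656 × 220 × 10⁻³ = 321 kN (transverse, base value).
(i) R_nwl + R_nwt = 904.7 kN; (ii) 0.85 R_nwl + 1.5 R_nwt = 977.7 kN.
R_n = max = 977.7 kN [governs: (ii)]; φR_n = 733.3 kN.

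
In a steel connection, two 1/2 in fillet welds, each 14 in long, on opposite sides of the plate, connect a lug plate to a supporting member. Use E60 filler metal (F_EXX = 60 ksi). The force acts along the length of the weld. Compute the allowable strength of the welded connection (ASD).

Effective throat t_e = 0.707 × 0.5 = 0.3535 in.
Total length L = 28 in; A_we = 0.3535 × 28 = 9.898 in².
F_nw = 0.6 F_EXX = 0.6 × 60 = 36 ksi.
R_n = 36 × 9.898 = 356.3 kips; R_n/Ω = 356.3/2.0 = 178.2 kips.

R_n/Ω ≈ 178 kips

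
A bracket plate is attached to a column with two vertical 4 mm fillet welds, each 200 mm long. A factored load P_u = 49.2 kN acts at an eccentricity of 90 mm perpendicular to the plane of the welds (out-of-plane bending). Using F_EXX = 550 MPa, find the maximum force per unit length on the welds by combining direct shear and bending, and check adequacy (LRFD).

f_max ≈ 354 N/mm; adequate

L_w = 2 × 200 = 400 mm; section modulus (unit throat) S = 2 × L²/6 = 13330 mm².
Direct shear f_v = P/L_w = 49.2×10³/400 = 123 N/mm.
Moment M = P × e = 49.2×10³ × 90 = 4428000 N·mm; bending f_b = M/S = 332.1 N/mm.
f_max = √(f_v² + f_b²) = √(123² + 332.1²) = 354.1 N/mm.
φr_n = 0.75 × 0.6 × 550 × (0.707 × 4) = 699.9 N/mm → adequate.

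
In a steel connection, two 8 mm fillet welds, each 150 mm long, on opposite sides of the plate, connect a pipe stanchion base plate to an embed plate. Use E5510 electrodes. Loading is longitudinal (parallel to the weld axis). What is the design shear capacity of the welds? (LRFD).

φR_n ≈ 420 kN

E55XX → F_EXX = 550 MPa.
Effective throat t_e = 0.707 × 8 = 5.656 mm.
Total length L = 300 mm; A_we = 5.656 × 300 = 1697 mm².
F_nw = 0.6 F_EXX = 0.6 × 550 = 330 MPa.
φR_n = 0.75 × 330 × 1697 × 10⁻³ = 420 kN.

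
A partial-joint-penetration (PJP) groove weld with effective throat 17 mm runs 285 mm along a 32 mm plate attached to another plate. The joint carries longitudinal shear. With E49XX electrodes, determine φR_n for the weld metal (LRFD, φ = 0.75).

φR_n ≈ 1070 kN

E49XX → F_EXX = 490 MPa.
Effective throat (given) t_e = 17 mm.
A_we = 17 × 285 = 4845 mm².
F_nw = 0.6 F_EXX = 294 MPa.
φR_n = 0.75 × 294 × 4845 × 10⁻³ = 1068 kN.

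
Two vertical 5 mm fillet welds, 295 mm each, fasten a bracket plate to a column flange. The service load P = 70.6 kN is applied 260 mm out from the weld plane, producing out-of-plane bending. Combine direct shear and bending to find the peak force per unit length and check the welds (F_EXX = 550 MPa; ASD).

L_w = 2 × 295 = 590 mm; section modulus (unit throat) S = 2 × L²/6 = 29010 mm².
Direct shear f_v = P/L_w = 70.6×10³/590 = 119.7 N/mm.
Moment M = P × e = 70.6×10³ × 260 = 18356000 N·mm; bending f_b = M/S = 632.8 N/mm.
f_max = √(f_v² + f_b²) = √(119.7² + 632.8²) = 644 N/mm.
r_n/Ω = (1/2.0) × 0.6 × 550 × (0.707 × 5) = 583.3 N/mm → NOT adequate.

f_max ≈ 644 N/mm; NOT adequate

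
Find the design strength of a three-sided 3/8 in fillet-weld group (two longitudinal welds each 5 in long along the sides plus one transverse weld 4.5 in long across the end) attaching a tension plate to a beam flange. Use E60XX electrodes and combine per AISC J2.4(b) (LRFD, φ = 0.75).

E60XX → F_EXX = 60 ksi.
t_e = 0.707 × 0.375 = 0.2651 in.
R_nwl = 0.6 × 60 × 0.2651 × 10 = 95.44 kip (longitudinal, 2 welds).
R_nwt = 0.6 × 60 × 0.2651 × 4.5 = 42.95 kip (transverse, base value).
(i) R_nwl + R_nwt = 138.4 kip; (ii) 0.85 R_nwl + 1.5 R_nwt = 145.6 kip.
R_n = max = 145.6 kip [governs: (ii)]; φR_n = 109.2 kip.

φR_n ≈ 109 kip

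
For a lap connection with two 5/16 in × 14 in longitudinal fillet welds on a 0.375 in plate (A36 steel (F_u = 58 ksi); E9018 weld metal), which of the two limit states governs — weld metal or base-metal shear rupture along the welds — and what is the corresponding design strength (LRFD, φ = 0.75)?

E90XX → F_EXX = 90 ksi.
t_e = 0.707 × 0.3125 = 0.2209 in; L = 28 in.
Weld metal: φR_n = 0.75 × 0.6 × 90 × 0.2209 × 28 = 250.5 kip.
Base metal (shear rupture): φR_n = 0.75 × 0.6 × 58 × 0.375 × 28 = 274 kip.
Governing: weld metal.

φR_n ≈ 251 kip (weld metal governs)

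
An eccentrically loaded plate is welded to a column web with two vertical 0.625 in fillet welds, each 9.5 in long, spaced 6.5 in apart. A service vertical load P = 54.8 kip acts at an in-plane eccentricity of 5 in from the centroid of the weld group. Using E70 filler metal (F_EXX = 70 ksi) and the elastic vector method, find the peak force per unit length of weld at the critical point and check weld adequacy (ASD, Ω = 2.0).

f_max ≈ 6.66 kip/in; adequate

Total weld length L_w = 19 in. Treat welds as unit-width lines.
Polar moment about centroid: J = 2[d³/12 + d(b/2)²] = 2[9.5³/12 + 9.5×3.25²] = 343.6 in³.
Direct shear f_v = P/L_w = 54.8 / 19 = 2.884 kip/in (vertical).
Torsion M = P·e = 54.8 × 5 = 274 kip·in.
Critical point at (x, y) = (3.25, 4.75) from centroid. f_tx = M·y/J = 3.788 kip/in; f_ty = M·x/J = 2.592 kip/in.
Resultant f_max = √[f_tx² + (f_v + f_ty)²] = √[3.788² + (2.884 + 2.592)²] = 6.659 kip/in.
Capacity per unit length: r_n/Ω = (1/2.0) × 0.6 × 70 × (0.707 × 0.625) = 9.279 kip/in.
6.659 ≤ 9.279 → adequate.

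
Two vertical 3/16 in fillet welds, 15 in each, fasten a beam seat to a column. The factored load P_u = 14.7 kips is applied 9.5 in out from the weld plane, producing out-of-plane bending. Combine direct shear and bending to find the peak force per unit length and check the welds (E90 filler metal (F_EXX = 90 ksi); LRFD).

L_w = 2 × 15 = 30 in; section modulus (unit throat) S = 2 × L²/6 = 75 in².
Direct shear f_v = P/L_w = 14.7/30 = 0.49 kip/in.
Moment M = P × e = 14.7 × 9.5 = 139.65 kip·in; bending f_b = M/S = 1.862 kip/in.
f_max = √(f_v² + f_b²) = √(0.49² + 1.862²) = 1.925 kip/in.
φr_n = 0.75 × 0.6 × 90 × (0.707 × 0.1875) = 5.369 kip/in → adequate.

f_max ≈ 1.93 kip/in; adequate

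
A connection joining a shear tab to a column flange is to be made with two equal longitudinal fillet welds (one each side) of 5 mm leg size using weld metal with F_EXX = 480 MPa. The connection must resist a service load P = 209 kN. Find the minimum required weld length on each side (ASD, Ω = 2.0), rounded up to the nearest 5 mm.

L = 210 mm on each side

Throat t_e = 0.707 × 5 = 3.535 mm.
r_n/Ω = (0.6 × 480 × 3.535) / 2.0 = 509 N/mm = 0.509 kN/mm.
L_req = P / (r_n/Ω) = 209 / 0.509 = 410.6 mm total.
Per side: 410.6 / 2 = 205.3 mm.
Round up → use L = 210 mm on each side.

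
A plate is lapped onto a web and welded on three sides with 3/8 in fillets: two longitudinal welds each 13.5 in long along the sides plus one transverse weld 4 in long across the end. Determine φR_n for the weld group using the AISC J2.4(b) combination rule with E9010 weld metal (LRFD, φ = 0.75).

φR_n ≈ 333 kips

E90XX → F_EXX = 90 ksi.
t_e = 0.707 × 0.375 = 0.2651 in.
R_nwl = 0.6 × 90 × 0.2651 × 27 = 386.6 kips (longitudinal, 2 welds).
R_nwt = 0.6 × 90 × 0.2651 × 4 = 57.27 kips (transverse, base value).
(i) R_nwl + R_nwt = 443.8 kips; (ii) 0.85 R_nwl + 1.5 R_nwt = 414.5 kips.
R_n = max = 443.8 kips [governs: (i)]; φR_n = 332.9 kips.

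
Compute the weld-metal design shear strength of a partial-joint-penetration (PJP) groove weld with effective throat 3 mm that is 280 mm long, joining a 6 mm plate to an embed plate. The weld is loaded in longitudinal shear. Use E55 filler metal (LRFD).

E55XX → F_EXX = 550 MPa.
Effective throat (given) t_e = 3 mm.
A_we = 3 × 280 = 840 mm².
F_nw = 0.6 F_EXX = 330 MPa.
φR_n = 0.75 × 330 × 840 × 10⁻³ = 207.9 kN.

φR_n ≈ 208 kN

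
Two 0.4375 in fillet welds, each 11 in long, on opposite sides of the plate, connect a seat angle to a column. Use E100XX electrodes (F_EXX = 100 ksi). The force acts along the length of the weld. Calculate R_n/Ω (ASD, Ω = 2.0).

R_n/Ω ≈ 204 kips

Effective throat t_e = 0.707 × 0.4375 = 0.3093 in.
Total length L = 22 in; A_we = 0.3093 × 22 = 6.805 in².
F_nw = 0.6 F_EXX = 0.6 × 100 = 60 ksi.
R_n = 60 × 6.805 = 408.3 kips; R_n/Ω = 408.3/2.0 = 204.1 kips.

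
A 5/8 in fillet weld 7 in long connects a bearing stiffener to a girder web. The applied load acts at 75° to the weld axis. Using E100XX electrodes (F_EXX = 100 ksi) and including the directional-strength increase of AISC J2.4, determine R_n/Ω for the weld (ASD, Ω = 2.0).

t_e = 0.707 × 0.625 = 0.4419 in; A_we = 0.4419 × 7 = 3.093 in².
Directional factor: 1.0 + 0.5 sin^1.5(75°) = 1.475.
F_nw = 0.6 × 100 × 1.475 = 88.48 ksi.
R_n/Ω = (88.48 × 3.093) / 2.0 = 136.8 kip.

R_n/Ω ≈ 137 kip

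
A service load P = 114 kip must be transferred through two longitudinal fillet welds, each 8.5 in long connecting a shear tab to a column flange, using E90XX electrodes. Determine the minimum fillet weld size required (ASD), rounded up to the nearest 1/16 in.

E90XX → F_EXX = 90 ksi.
Total weld length L = 17 in.
Required throat t_e = P × Ω / (0.6 F_EXX × L) = 114 × 2.0 / (0.6 × 90 × 17) = 0.2484 in.
Required leg w = t_e / 0.707 = 0.3513 in → use 3/8 in.

w = 3/8 in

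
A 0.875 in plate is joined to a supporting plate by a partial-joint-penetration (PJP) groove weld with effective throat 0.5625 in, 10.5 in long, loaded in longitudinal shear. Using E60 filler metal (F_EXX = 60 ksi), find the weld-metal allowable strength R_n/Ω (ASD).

Effective throat (given) t_e = 0.5625 in.
A_we = 0.5625 × 10.5 = 5.906 in².
F_nw = 0.6 F_EXX = 36 ksi.
R_n/Ω = (36 × 5.906) / 2.0 = 106.3 kip.

R_n/Ω ≈ 106 kip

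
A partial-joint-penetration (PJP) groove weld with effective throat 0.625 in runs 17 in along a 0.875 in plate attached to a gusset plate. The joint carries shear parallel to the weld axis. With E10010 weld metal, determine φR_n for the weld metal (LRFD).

φR_n ≈ 478 kips

E100XX → F_EXX = 100 ksi.
Effective throat (given) t_e = 0.625 in.
A_we = 0.625 × 17 = 10.62 in².
F_nw = 0.6 F_EXX = 60 ksi.
φR_n = 0.75 × 60 × 10.62 = 478.1 kips.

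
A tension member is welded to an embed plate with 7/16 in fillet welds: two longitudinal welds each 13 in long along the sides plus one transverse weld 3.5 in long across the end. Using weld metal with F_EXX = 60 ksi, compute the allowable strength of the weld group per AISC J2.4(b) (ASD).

R_n/Ω ≈ 164 kips

t_e = 0.707 × 0.4375 = 0.3093 in.
R_nwl = 0.6 × 60 × 0.3093 × 26 = 289.5 kips (longitudinal, 2 welds).
R_nwt = 0.6 × 60 × 0.3093 × 3.5 = 38.97 kips (transverse, base value).
(i) R_nwl + R_nwt = 328.5 kips; (ii) 0.85 R_nwl + 1.5 R_nwt = 304.5 kips.
R_n = max = 328.5 kips [governs: (i)]; R_n/Ω = 164.2 kips.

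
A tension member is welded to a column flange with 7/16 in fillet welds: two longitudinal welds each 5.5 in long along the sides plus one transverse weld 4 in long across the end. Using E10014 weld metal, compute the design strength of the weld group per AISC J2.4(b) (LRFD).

φR_n ≈ 214 kips

E100XX → F_EXX = 100 ksi.
t_e = 0.707 × 0.4375 = 0.3093 in.
R_nwl = 0.6 × 100 × 0.3093 × 11 = 204.1 kips (longitudinal, 2 welds).
R_nwt = 0.6 × 100 × 0.3093 × 4 = 74.23 kips (transverse, base value).
(i) R_nwl + R_nwt = 278.4 kips; (ii) 0.85 R_nwl + 1.5 R_nwt = 284.9 kips.
R_n = max = 284.9 kips [governs: (ii)]; φR_n = 213.7 kips.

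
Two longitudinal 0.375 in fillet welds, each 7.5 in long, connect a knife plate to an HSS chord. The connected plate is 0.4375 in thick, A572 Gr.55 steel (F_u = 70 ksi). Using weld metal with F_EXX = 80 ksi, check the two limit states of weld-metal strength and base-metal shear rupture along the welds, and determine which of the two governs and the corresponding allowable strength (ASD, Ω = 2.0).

R_n/Ω ≈ 95.4 kips (weld metal governs)

t_e = 0.707 × 0.375 = 0.2651 in; L = 15 in.
Weld metal: R_n/Ω = (1/2.0) × 0.6 × 80 × 0.2651 × 15 = 95.44 kips.
Base metal (shear rupture): R_n/Ω = (1/2.0) × 0.6 × 70 × 0.4375 × 15 = 137.8 kips.
Governing: weld metal.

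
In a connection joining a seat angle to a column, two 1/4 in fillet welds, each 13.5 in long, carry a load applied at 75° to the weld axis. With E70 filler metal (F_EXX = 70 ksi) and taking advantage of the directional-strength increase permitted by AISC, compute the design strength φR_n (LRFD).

φR_n ≈ 222 kips

t_e = 0.707 × 0.25 = 0.1767 in; A_we = 0.1767 × 27 = 4.772 in².
Directional factor: 1.0 + 0.5 sin^1.5(75°) = 1.475.
F_nw = 0.6 × 70 × 1.475 = 61.94 ksi.
φR_n = 0.75 × 61.94 × 4.772 = 221.7 kips.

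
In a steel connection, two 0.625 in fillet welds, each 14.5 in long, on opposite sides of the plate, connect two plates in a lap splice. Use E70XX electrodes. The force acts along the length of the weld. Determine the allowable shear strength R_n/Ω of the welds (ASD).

E70XX → F_EXX = 70 ksi.
Effective throat t_e = 0.707 × 0.625 = 0.4419 in.
Total length L = 29 in; A_we = 0.4419 × 29 = 12.81 in².
F_nw = 0.6 F_EXX = 0.6 × 70 = 42 ksi.
R_n = 42 × 12.81 = 538.2 kips; R_n/Ω = 538.2/2.0 = 269.1 kips.

R_n/Ω ≈ 269 kips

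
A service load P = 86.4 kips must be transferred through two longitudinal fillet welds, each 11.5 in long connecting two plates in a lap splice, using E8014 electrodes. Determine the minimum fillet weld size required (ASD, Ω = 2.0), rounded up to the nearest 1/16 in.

E80XX → F_EXX = 80 ksi.
Total weld length L = 23 in.
Required throat t_e = P × Ω / (0.6 F_EXX × L) = 86.4 × 2.0 / (0.6 × 80 × 23) = 0.1565 in.
Required leg w = t_e / 0.707 = 0.2214 in → use 1/4 in.

w = 1/4 in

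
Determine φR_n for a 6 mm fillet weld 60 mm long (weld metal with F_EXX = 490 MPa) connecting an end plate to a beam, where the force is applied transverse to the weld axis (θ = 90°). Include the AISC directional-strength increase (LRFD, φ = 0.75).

φR_n ≈ 84.2 kN

t_e = 0.707 × 6 = 4.242 mm; A_we = 4.242 × 60 = 254.5 mm².
Directional factor: 1.0 + 0.5 sin^1.5(90°) = 1.5.
F_nw = 0.6 × 490 × 1.5 = 441 MPa.
φR_n = 0.75 × 441 × 254.5 × 10⁻³ = 84.18 kN.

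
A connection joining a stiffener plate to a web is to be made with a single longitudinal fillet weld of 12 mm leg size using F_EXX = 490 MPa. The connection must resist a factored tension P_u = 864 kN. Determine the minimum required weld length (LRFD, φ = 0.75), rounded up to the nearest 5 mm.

Throat t_e = 0.707 × 12 = 8.484 mm.
φr_n = 0.75 × 0.6 × 490 × 8.484 × 10⁻³ = 1.871 kN/mm.
L_req = P_u / φr_n = 864 / 1.871 = 461.9 mm total.
Round up → use L = 465 mm.

L = 465 mm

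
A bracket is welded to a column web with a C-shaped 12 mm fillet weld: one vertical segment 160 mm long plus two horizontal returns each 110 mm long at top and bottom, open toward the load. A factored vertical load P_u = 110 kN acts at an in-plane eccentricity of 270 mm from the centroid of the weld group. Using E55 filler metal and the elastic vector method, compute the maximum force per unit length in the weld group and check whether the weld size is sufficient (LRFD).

f_max ≈ 1690 N/mm; adequate

E55XX → F_EXX = 550 MPa.
Total weld length L_w = 380 mm. Treat welds as unit-width lines.
Centroid: x̄ = 2×110×55 / 380 = 31.84 mm from the vertical weld.
Polar moment about centroid: J = I_x + I_y = [160³/12 + 2×110×80²] + [160×31.84² + 2(110³/12 + 110×23.16²)] = 2251000 mm³.
Direct shear f_v = P/L_w = 110×10³ / 380 = 289.5 N/mm (vertical).
Torsion M = P·e = 110×10³ × 270 = 29700000 N·mm.
Critical point at (x, y) = (78.16, 80) from centroid. f_tx = M·y/J = 1055 N/mm; f_ty = M·x/J = 1031 N/mm.
Resultant f_max = √[f_tx² + (f_v + f_ty)²] = √[1055² + (289.5 + 1031)²] = 1690 N/mm.
Capacity per unit length: φr_n = 0.75 × 0.6 × 550 × (0.707 × 12) = 2100 N/mm.
1690 ≤ 2100 → adequate.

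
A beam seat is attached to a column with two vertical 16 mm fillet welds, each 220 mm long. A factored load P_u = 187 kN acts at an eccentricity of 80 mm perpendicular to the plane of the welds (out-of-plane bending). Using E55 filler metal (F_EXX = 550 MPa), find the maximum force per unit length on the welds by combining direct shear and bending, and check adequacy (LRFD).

f_max ≈ 1020 N/mm; adequate

L_w = 2 × 220 = 440 mm; section modulus (unit throat) S = 2 × L²/6 = 16130 mm².
Direct shear f_v = P/L_w = 187×10³/440 = 425 N/mm.
Moment M = P × e = 187×10³ × 80 = 14960000 N·mm; bending f_b = M/S = 927.3 N/mm.
f_max = √(f_v² + f_b²) = √(425² + 927.3²) = 1020 N/mm.
φr_n = 0.75 × 0.6 × 550 × (0.707 × 16) = 2800 N/mm → adequate.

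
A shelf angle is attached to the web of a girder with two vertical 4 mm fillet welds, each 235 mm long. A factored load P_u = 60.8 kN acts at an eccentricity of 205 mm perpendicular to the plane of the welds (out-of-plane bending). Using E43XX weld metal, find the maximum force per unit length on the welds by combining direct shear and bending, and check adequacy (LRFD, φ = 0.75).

E43XX → F_EXX = 430 MPa.
L_w = 2 × 235 = 470 mm; section modulus (unit throat) S = 2 × L²/6 = 18410 mm².
Direct shear f_v = P/L_w = 60.8×10³/470 = 129.4 N/mm.
Moment M = P × e = 60.8×10³ × 205 = 12464000 N·mm; bending f_b = M/S = 677.1 N/mm.
f_max = √(f_v² + f_b²) = √(129.4² + 677.1²) = 689.3 N/mm.
φr_n = 0.75 × 0.6 × 430 × (0.707 × 4) = 547.2 N/mm → NOT adequate.

f_max ≈ 689 N/mm; NOT adequate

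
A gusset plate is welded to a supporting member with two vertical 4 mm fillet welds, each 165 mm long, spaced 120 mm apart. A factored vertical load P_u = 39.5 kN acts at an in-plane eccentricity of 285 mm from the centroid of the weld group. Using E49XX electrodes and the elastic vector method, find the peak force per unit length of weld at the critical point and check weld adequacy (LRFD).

E49XX → F_EXX = 490 MPa.
Total weld length L_w = 330 mm. Treat welds as unit-width lines.
Polar moment about centroid: J = 2[d³/12 + d(b/2)²] = 2[165³/12 + 165×60²] = 1937000 mm³.
Direct shear f_v = P/L_w = 39.5×10³ / 330 = 119.7 N/mm (vertical).
Torsion M = P·e = 39.5×10³ × 285 = 11258000 N·mm.
Critical point at (x, y) = (60, 82.5) from centroid. f_tx = M·y/J = 479.6 N/mm; f_ty = M·x/J = 348.8 N/mm.
Resultant f_max = √[f_tx² + (f_v + f_ty)²] = √[479.6² + (119.7 + 348.8)²] = 670.4 N/mm.
Capacity per unit length: φr_n = 0.75 × 0.6 × 490 × (0.707 × 4) = 623.6 N/mm.
670.4 > 623.6 → NOT adequate.

f_max ≈ 670 N/mm; NOT adequate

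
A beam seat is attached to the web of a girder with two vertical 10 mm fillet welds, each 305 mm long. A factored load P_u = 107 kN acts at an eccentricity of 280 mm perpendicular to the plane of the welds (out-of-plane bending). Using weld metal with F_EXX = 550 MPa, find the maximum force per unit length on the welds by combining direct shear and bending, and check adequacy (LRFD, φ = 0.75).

f_max ≈ 982 N/mm; adequate

L_w = 2 × 305 = 610 mm; section modulus (unit throat) S = 2 × L²/6 = 31010 mm².
Direct shear f_v = P/L_w = 107×10³/610 = 175.4 N/mm.
Moment M = P × e = 107×10³ × 280 = 29960000 N·mm; bending f_b = M/S = 966.2 N/mm.
f_max = √(f_v² + f_b²) = √(175.4² + 966.2²) = 982 N/mm.
φr_n = 0.75 × 0.6 × 550 × (0.707 × 10) = 1750 N/mm → adequate.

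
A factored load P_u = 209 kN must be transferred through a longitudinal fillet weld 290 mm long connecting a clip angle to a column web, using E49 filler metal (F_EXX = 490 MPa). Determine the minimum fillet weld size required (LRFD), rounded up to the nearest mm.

Total weld length L = 290 mm.
Required throat t_e = P_u / (φ × 0.6 F_EXX × L) = 209 / (0.75 × 0.6 × 490 × 290 × 10⁻³) = 3.268 mm.
Required leg w = t_e / 0.707 = 4.623 mm → use 5 mm.

w = 5 mm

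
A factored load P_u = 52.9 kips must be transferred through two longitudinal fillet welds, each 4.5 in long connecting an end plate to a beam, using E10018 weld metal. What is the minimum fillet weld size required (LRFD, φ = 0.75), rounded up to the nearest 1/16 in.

w = 3/16 in

E100XX → F_EXX = 100 ksi.
Total weld length L = 9 in.
Required throat t_e = P_u / (φ × 0.6 F_EXX × L) = 52.9 / (0.75 × 0.6 × 100 × 9) = 0.1306 in.
Required leg w = t_e / 0.707 = 0.1847 in → use 3/16 in.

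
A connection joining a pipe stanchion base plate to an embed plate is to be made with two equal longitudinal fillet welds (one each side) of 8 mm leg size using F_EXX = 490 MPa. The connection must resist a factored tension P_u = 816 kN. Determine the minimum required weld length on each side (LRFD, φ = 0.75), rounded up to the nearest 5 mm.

Throat t_e = 0.707 × 8 = 5.656 mm.
φr_n = 0.75 × 0.6 × 490 × 5.656 × 10⁻³ = 1.247 kN/mm.
L_req = P_u / φr_n = 816 / 1.247 = 654.3 mm total.
Per side: 654.3 / 2 = 327.1 mm.
Round up → use L = 330 mm on each side.

L = 330 mm on each side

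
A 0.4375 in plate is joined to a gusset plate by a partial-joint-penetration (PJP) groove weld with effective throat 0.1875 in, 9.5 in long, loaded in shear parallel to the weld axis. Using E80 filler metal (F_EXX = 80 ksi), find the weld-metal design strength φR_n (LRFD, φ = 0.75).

φR_n ≈ 64.1 kip

Effective throat (given) t_e = 0.1875 in.
A_we = 0.1875 × 9.5 = 1.781 in².
F_nw = 0.6 F_EXX = 48 ksi.
φR_n = 0.75 × 48 × 1.781 = 64.12 kip.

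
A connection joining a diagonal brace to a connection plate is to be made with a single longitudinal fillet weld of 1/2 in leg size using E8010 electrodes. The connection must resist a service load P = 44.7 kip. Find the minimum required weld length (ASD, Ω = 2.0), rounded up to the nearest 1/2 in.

E80XX → F_EXX = 80 ksi.
Throat t_e = 0.707 × 0.5 = 0.3535 in.
r_n/Ω = (0.6 × 80 × 0.3535) / 2.0 = 8.484 kip/in.
L_req = P / (r_n/Ω) = 44.7 / 8.484 = 5.269 in total.
Round up → use L = 5.5 in.

L = 5.5 in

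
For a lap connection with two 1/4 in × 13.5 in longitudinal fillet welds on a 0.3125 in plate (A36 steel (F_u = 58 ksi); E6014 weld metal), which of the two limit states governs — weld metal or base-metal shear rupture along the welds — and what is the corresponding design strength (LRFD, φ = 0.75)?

φR_n ≈ 129 kip (weld metal governs)

E60XX → F_EXX = 60 ksi.
t_e = 0.707 × 0.25 = 0.1767 in; L = 27 in.
Weld metal: φR_n = 0.75 × 0.6 × 60 × 0.1767 × 27 = 128.9 kip.
Base metal (shear rupture): φR_n = 0.75 × 0.6 × 58 × 0.3125 × 27 = 220.2 kip.
Governing: weld metal.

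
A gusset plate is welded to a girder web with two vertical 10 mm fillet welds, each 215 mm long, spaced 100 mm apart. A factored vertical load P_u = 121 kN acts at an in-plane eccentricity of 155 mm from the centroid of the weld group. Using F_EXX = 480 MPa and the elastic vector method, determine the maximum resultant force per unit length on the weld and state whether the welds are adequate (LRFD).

f_max ≈ 967 N/mm; adequate

Total weld length L_w = 430 mm. Treat welds as unit-width lines.
Polar moment about centroid: J = 2[d³/12 + d(b/2)²] = 2[215³/12 + 215×50²] = 2731000 mm³.
Direct shear f_v = P/L_w = 121×10³ / 430 = 281.4 N/mm (vertical).
Torsion M = P·e = 121×10³ × 155 = 18755000 N·mm.
Critical point at (x, y) = (50, 107.5) from centroid. f_tx = M·y/J = 738.1 N/mm; f_ty = M·x/J = 343.3 N/mm.
Resultant f_max = √[f_tx² + (f_v + f_ty)²] = √[738.1² + (281.4 + 343.3)²] = 967 N/mm.
Capacity per unit length: φr_n = 0.75 × 0.6 × 480 × (0.707 × 10) = 1527 N/mm.
967 ≤ 1527 → adequate.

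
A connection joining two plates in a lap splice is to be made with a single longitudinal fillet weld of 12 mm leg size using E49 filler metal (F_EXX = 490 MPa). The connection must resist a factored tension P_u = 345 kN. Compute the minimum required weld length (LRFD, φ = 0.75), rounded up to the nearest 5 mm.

L = 185 mm

Throat t_e = 0.707 × 12 = 8.484 mm.
φr_n = 0.75 × 0.6 × 490 × 8.484 × 10⁻³ = 1.871 kN/mm.
L_req = P_u / φr_n = 345 / 1.871 = 184.4 mm total.
Round up → use L = 185 mm.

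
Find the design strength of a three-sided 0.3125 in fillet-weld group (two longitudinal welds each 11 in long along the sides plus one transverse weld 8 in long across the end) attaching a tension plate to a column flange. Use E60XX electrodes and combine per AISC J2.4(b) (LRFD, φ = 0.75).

φR_n ≈ 183 kip

E60XX → F_EXX = 60 ksi.
t_e = 0.707 × 0.3125 = 0.2209 in.
R_nwl = 0.6 × 60 × 0.2209 × 22 = 175 kip (longitudinal, 2 welds).
R_nwt = 0.6 × 60 × 0.2209 × 8 = 63.63 kip (transverse, base value).
(i) R_nwl + R_nwt = 238.6 kip; (ii) 0.85 R_nwl + 1.5 R_nwt = 244.2 kip.
R_n = max = 244.2 kip [governs: (ii)]; φR_n = 183.1 kip.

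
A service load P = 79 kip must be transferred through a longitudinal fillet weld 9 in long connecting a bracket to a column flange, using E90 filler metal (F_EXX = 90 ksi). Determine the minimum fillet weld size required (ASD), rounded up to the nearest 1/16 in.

Total weld length L = 9 in.
Required throat t_e = P × Ω / (0.6 F_EXX × L) = 79 × 2.0 / (0.6 × 90 × 9) = 0.3251 in.
Required leg w = t_e / 0.707 = 0.4598 in → use 1/2 in.

w = 1/2 in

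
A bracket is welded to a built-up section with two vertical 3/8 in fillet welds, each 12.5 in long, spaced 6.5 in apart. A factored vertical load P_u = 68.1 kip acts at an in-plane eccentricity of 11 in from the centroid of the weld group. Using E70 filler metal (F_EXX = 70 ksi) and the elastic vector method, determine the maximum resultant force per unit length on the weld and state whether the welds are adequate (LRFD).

f_max ≈ 10.5 kip/in; NOT adequate

Total weld length L_w = 25 in. Treat welds as unit-width lines.
Polar moment about centroid: J = 2[d³/12 + d(b/2)²] = 2[12.5³/12 + 12.5×3.25²] = 589.6 in³.
Direct shear f_v = P/L_w = 68.1 / 25 = 2.724 kip/in (vertical).
Torsion M = P·e = 68.1 × 11 = 749.1 kip·in.
Critical point at (x, y) = (3.25, 6.25) from centroid. f_tx = M·y/J = 7.941 kip/in; f_ty = M·x/J = 4.129 kip/in.
Resultant f_max = √[f_tx² + (f_v + f_ty)²] = √[7.941² + (2.724 + 4.129)²] = 10.49 kip/in.
Capacity per unit length: φr_n = 0.75 × 0.6 × 70 × (0.707 × 0.375) = 8.351 kip/in.
10.49 > 8.351 → NOT adequate.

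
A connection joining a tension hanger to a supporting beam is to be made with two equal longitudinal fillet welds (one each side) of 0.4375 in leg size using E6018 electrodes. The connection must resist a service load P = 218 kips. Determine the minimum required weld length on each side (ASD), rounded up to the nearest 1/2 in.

E60XX → F_EXX = 60 ksi.
Throat t_e = 0.707 × 0.4375 = 0.3093 in.
r_n/Ω = (0.6 × 60 × 0.3093) / 2.0 = 5.568 kip/in.
L_req = P / (r_n/Ω) = 218 / 5.568 = 39.15 in total.
Per side: 39.15 / 2 = 19.58 in.
Round up → use L = 20 in on each side.

L = 20 in on each side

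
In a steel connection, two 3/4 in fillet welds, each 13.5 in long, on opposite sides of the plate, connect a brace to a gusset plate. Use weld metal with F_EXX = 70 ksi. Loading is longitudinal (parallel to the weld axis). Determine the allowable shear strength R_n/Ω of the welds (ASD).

R_n/Ω ≈ 301 kips

Effective throat t_e = 0.707 × 0.75 = 0.5302 in.
Total length L = 27 in; A_we = 0.5302 × 27 = 14.32 in².
F_nw = 0.6 F_EXX = 0.6 × 70 = 42 ksi.
R_n = 42 × 14.32 = 601.3 kips; R_n/Ω = 601.3/2.0 = 300.7 kips.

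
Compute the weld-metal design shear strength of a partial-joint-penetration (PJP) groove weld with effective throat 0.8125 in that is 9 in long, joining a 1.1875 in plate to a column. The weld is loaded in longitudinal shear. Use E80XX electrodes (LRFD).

E80XX → F_EXX = 80 ksi.
Effective throat (given) t_e = 0.8125 in.
A_we = 0.8125 × 9 = 7.312 in².
F_nw = 0.6 F_EXX = 48 ksi.
φR_n = 0.75 × 48 × 7.312 = 263.2 kip.

φR_n ≈ 263 kip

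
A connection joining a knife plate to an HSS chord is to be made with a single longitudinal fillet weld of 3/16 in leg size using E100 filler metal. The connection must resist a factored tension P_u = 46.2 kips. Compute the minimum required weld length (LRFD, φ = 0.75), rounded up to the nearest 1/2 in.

E100XX → F_EXX = 100 ksi.
Throat t_e = 0.707 × 0.1875 = 0.1326 in.
φr_n = 0.75 × 0.6 × 100 × 0.1326 = 5.965 kips/in.
L_req = P_u / φr_n = 46.2 / 5.965 = 7.745 in total.
Round up → use L = 8 in.

L = 8 in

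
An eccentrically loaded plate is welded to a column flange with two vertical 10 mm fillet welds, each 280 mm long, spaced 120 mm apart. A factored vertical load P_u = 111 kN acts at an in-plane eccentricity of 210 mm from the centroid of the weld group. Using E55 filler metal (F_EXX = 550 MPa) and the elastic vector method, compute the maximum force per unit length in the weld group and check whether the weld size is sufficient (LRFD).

f_max ≈ 727 N/mm; adequate

Total weld length L_w = 560 mm. Treat welds as unit-width lines.
Polar moment about centroid: J = 2[d³/12 + d(b/2)²] = 2[280³/12 + 280×60²] = 5675000 mm³.
Direct shear f_v = P/L_w = 111×10³ / 560 = 198.2 N/mm (vertical).
Torsion M = P·e = 111×10³ × 210 = 23310000 N·mm.
Critical point at (x, y) = (60, 140) from centroid. f_tx = M·y/J = 575.1 N/mm; f_ty = M·x/J = 246.5 N/mm.
Resultant f_max = √[f_tx² + (f_v + f_ty)²] = √[575.1² + (198.2 + 246.5)²] = 727 N/mm.
Capacity per unit length: φr_n = 0.75 × 0.6 × 550 × (0.707 × 10) = 1750 N/mm.
727 ≤ 1750 → adequate.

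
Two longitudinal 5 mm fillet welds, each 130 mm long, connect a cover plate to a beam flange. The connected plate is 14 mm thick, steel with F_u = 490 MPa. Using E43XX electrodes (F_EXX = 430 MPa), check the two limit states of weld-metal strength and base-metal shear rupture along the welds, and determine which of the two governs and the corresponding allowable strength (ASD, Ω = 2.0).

R_n/Ω ≈ 119 kN (weld metal governs)

t_e = 0.707 × 5 = 3.535 mm; L = 260 mm.
Weld metal: R_n/Ω = (1/2.0) × 0.6 × 430 × 3.535 × 260 × 10⁻³ = 118.6 kN.
Base metal (shear rupture): R_n/Ω = (1/2.0) × 0.6 × 490 × 14 × 260 × 10⁻³ = 535.1 kN.
Governing: weld metal.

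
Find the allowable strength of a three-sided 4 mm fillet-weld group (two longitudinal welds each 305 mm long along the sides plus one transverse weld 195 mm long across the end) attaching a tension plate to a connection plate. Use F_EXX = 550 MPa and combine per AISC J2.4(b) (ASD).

t_e = 0.707 × 4 = 2.828 mm.
R_nwl = 0.6 × 550 × 2.828 × 610 × 10⁻³ = 569.3 kN (longitudinal, 2 welds).
R_nwt = 0.6 × 550 × 2.828 × 195 × 10⁻³ = 182 kN (transverse, base value).
(i) R_nwl + R_nwt = 751.3 kN; (ii) 0.85 R_nwl + 1.5 R_nwt = 756.9 kN.
R_n = max = 756.9 kN [governs: (ii)]; R_n/Ω = 378.4 kN.

R_n/Ω ≈ 378 kN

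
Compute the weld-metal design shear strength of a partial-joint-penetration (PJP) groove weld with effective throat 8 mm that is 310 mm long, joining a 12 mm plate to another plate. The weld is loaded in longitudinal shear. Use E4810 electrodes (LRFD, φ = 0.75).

E48XX → F_EXX = 480 MPa.
Effective throat (given) t_e = 8 mm.
A_we = 8 × 310 = 2480 mm².
F_nw = 0.6 F_EXX = 288 MPa.
φR_n = 0.75 × 288 × 2480 × 10⁻³ = 535.7 kN.

φR_n ≈ 536 kN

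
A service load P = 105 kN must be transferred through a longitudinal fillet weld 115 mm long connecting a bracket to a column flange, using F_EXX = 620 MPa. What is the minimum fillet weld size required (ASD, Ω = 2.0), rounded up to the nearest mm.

w = 7 mm

Total weld length L = 115 mm.
Required throat t_e = P × Ω / (0.6 F_EXX × L) = 105 × 2.0 / (0.6 × 620 × 115 × 10⁻³) = 4.909 mm.
Required leg w = t_e / 0.707 = 6.943 mm → use 7 mm.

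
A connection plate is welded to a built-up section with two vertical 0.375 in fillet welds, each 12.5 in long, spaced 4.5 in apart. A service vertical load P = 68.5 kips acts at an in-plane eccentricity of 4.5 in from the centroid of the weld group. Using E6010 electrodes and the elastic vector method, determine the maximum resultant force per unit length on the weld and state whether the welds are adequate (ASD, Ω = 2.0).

E60XX → F_EXX = 60 ksi.
Total weld length L_w = 25 in. Treat welds as unit-width lines.
Polar moment about centroid: J = 2[d³/12 + d(b/2)²] = 2[12.5³/12 + 12.5×2.25²] = 452.1 in³.
Direct shear f_v = P/L_w = 68.5 / 25 = 2.74 kip/in (vertical).
Torsion M = P·e = 68.5 × 4.5 = 308.25 kip·in.
Critical point at (x, y) = (2.25, 6.25) from centroid. f_tx = M·y/J = 4.262 kip/in; f_ty = M·x/J = 1.534 kip/in.
Resultant f_max = √[f_tx² + (f_v + f_ty)²] = √[4.262² + (2.74 + 1.534)²] = 6.036 kip/in.
Capacity per unit length: r_n/Ω = (1/2.0) × 0.6 × 60 × (0.707 × 0.375) = 4.772 kip/in.
6.036 > 4.772 → NOT adequate.

f_max ≈ 6.04 kip/in; NOT adequate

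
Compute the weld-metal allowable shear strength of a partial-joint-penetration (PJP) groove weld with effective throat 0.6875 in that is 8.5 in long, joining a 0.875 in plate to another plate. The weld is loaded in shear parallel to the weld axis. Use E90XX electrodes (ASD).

R_n/Ω ≈ 158 kips

E90XX → F_EXX = 90 ksi.
Effective throat (given) t_e = 0.6875 in.
A_we = 0.6875 × 8.5 = 5.844 in².
F_nw = 0.6 F_EXX = 54 ksi.
R_n/Ω = (54 × 5.844) / 2.0 = 157.8 kips.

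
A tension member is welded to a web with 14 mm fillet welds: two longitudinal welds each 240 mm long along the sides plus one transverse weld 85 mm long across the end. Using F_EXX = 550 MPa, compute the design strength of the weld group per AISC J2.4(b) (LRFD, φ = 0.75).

t_e = 0.707 × 14 = 9.898 mm.
R_nwl = 0.6 × 550 × 9.898 × 480 × 10⁻³ = 1568 kN (longitudinal, 2 welds).
R_nwt = 0.6 × 550 × 9.898 × 85 × 10⁻³ = 277.6 kN (transverse, base value).
(i) R_nwl + R_nwt = 1845 kN; (ii) 0.85 R_nwl + 1.5 R_nwt = 1749 kN.
R_n = max = 1845 kN [governs: (i)]; φR_n = 1384 kN.

φR_n ≈ 1380 kN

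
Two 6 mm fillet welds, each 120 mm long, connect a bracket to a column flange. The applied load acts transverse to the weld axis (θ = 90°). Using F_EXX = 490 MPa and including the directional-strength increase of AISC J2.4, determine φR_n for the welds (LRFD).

φR_n ≈ 337 kN

t_e = 0.707 × 6 = 4.242 mm; A_we = 4.242 × 240 = 1018 mm².
Directional factor: 1.0 + 0.5 sin^1.5(90°) = 1.5.
F_nw = 0.6 × 490 × 1.5 = 441 MPa.
φR_n = 0.75 × 441 × 1018 × 10⁻³ = 336.7 kN.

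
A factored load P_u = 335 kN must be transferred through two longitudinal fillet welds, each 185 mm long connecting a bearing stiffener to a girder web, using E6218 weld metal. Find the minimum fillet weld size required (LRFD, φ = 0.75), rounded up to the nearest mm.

w = 5 mm

E62XX → F_EXX = 620 MPa.
Total weld length L = 370 mm.
Required throat t_e = P_u / (φ × 0.6 F_EXX × L) = 335 / (0.75 × 0.6 × 620 × 370 × 10⁻³) = 3.245 mm.
Required leg w = t_e / 0.707 = 4.59 mm → use 5 mm.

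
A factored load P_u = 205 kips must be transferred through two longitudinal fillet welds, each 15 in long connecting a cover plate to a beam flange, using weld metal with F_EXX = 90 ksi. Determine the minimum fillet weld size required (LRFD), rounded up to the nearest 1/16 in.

w = 1/4 in

Total weld length L = 30 in.
Required throat t_e = P_u / (φ × 0.6 F_EXX × L) = 205 / (0.75 × 0.6 × 90 × 30) = 0.1687 in.
Required leg w = t_e / 0.707 = 0.2386 in → use 1/4 in.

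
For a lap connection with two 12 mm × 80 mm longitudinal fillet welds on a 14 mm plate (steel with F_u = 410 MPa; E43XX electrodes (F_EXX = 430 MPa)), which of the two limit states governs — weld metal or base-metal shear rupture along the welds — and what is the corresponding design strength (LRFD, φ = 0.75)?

t_e = 0.707 × 12 = 8.484 mm; L = 160 mm.
Weld metal: φR_n = 0.75 × 0.6 × 430 × 8.484 × 160 × 10⁻³ = 262.7 kN.
Base metal (shear rupture): φR_n = 0.75 × 0.6 × 410 × 14 × 160 × 10⁻³ = 413.3 kN.
Governing: weld metal.

φR_n ≈ 263 kN (weld metal governs)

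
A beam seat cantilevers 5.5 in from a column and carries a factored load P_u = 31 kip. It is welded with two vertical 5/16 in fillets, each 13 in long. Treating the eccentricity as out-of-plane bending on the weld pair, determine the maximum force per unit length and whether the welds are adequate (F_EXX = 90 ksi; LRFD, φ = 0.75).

L_w = 2 × 13 = 26 in; section modulus (unit throat) S = 2 × L²/6 = 56.33 in².
Direct shear f_v = P/L_w = 31/26 = 1.192 kip/in.
Moment M = P × e = 31 × 5.5 = 170.5 kip·in; bending f_b = M/S = 3.027 kip/in.
f_max = √(f_v² + f_b²) = √(1.192² + 3.027²) = 3.253 kip/in.
φr_n = 0.75 × 0.6 × 90 × (0.707 × 0.3125) = 8.948 kip/in → adequate.

f_max ≈ 3.25 kip/in; adequate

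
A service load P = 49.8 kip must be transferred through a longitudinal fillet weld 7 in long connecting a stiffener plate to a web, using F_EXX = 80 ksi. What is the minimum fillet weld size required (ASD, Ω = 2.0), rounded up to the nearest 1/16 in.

w = 7/16 in

Total weld length L = 7 in.
Required throat t_e = P × Ω / (0.6 F_EXX × L) = 49.8 × 2.0 / (0.6 × 80 × 7) = 0.2964 in.
Required leg w = t_e / 0.707 = 0.4193 in → use 7/16 in.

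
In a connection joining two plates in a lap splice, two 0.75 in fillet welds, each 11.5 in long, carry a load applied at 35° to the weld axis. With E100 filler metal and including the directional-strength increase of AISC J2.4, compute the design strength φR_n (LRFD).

φR_n ≈ 668 kips

E100XX → F_EXX = 100 ksi.
t_e = 0.707 × 0.75 = 0.5302 in; A_we = 0.5302 × 23 = 12.2 in².
Directional factor: 1.0 + 0.5 sin^1.5(35°) = 1.217.
F_nw = 0.6 × 100 × 1.217 = 73.03 ksi.
φR_n = 0.75 × 73.03 × 12.2 = 668 kips.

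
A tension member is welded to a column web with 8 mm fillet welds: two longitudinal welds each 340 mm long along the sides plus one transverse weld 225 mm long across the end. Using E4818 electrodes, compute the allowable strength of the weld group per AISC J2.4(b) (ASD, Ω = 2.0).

R_n/Ω ≈ 746 kN

E48XX → F_EXX = 480 MPa.
t_e = 0.707 × 8 = 5.656 mm.
R_nwl = 0.6 × 480 × 5.656 × 680 × 10⁻³ = 1108 kN (longitudinal, 2 welds).
R_nwt = 0.6 × 480 × 5.656 × 225 × 10⁻³ = 366.5 kN (transverse, base value).
(i) R_nwl + R_nwt = 1474 kN; (ii) 0.85 R_nwl + 1.5 R_nwt = 1491 kN.
R_n = max = 1491 kN [governs: (ii)]; R_n/Ω = 745.6 kN.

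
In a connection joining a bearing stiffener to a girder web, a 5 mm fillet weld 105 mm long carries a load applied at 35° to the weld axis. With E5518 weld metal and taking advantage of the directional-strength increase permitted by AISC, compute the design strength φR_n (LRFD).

E55XX → F_EXX = 550 MPa.
t_e = 0.707 × 5 = 3.535 mm; A_we = 3.535 × 105 = 371.2 mm².
Directional factor: 1.0 + 0.5 sin^1.5(35°) = 1.217.
F_nw = 0.6 × 550 × 1.217 = 401.7 MPa.
φR_n = 0.75 × 401.7 × 371.2 × 10⁻³ = 111.8 kN.

φR_n ≈ 112 kN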